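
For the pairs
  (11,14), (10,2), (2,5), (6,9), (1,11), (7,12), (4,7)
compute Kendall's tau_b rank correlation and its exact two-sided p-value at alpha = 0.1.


Step 1: Enumerate the 21 unordered pairs (i,j) with i<j and classify each by sign(x_j-x_i) * sign(y_j-y_i).
  (1,2):dx=-1,dy=-12->C; (1,3):dx=-9,dy=-9->C; (1,4):dx=-5,dy=-5->C; (1,5):dx=-10,dy=-3->C
  (1,6):dx=-4,dy=-2->C; (1,7):dx=-7,dy=-7->C; (2,3):dx=-8,dy=+3->D; (2,4):dx=-4,dy=+7->D
  (2,5):dx=-9,dy=+9->D; (2,6):dx=-3,dy=+10->D; (2,7):dx=-6,dy=+5->D; (3,4):dx=+4,dy=+4->C
  (3,5):dx=-1,dy=+6->D; (3,6):dx=+5,dy=+7->C; (3,7):dx=+2,dy=+2->C; (4,5):dx=-5,dy=+2->D
  (4,6):dx=+1,dy=+3->C; (4,7):dx=-2,dy=-2->C; (5,6):dx=+6,dy=+1->C; (5,7):dx=+3,dy=-4->D
  (6,7):dx=-3,dy=-5->C
Step 2: C = 13, D = 8, total pairs = 21.
Step 3: tau = (C - D)/(n(n-1)/2) = (13 - 8)/21 = 0.238095.
Step 4: Exact two-sided p-value (enumerate n! = 5040 permutations of y under H0): p = 0.561905.
Step 5: alpha = 0.1. fail to reject H0.

tau_b = 0.2381 (C=13, D=8), p = 0.561905, fail to reject H0.


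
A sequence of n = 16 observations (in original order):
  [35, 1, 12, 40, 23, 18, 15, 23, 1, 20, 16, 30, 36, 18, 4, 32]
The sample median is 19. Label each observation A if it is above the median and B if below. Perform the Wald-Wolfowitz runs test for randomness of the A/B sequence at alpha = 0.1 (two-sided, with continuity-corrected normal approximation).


Step 1: Compute median = 19; label A = above, B = below.
Labels in order: ABBAABBABABAABBA  (n_A = 8, n_B = 8)
Step 2: Count runs R = 11.
Step 3: Under H0 (random ordering), E[R] = 2*n_A*n_B/(n_A+n_B) + 1 = 2*8*8/16 + 1 = 9.0000.
        Var[R] = 2*n_A*n_B*(2*n_A*n_B - n_A - n_B) / ((n_A+n_B)^2 * (n_A+n_B-1)) = 14336/3840 = 3.7333.
        SD[R] = 1.9322.
Step 4: Continuity-corrected z = (R - 0.5 - E[R]) / SD[R] = (11 - 0.5 - 9.0000) / 1.9322 = 0.7763.
Step 5: Two-sided p-value via normal approximation = 2*(1 - Phi(|z|)) = 0.437558.
Step 6: alpha = 0.1. fail to reject H0.

R = 11, z = 0.7763, p = 0.437558, fail to reject H0.


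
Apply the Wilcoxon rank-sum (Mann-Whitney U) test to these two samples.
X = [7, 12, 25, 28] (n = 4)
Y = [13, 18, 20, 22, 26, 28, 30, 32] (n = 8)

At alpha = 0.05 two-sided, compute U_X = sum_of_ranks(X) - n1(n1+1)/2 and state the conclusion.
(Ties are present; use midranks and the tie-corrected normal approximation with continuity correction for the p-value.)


Step 1: Combine and sort all 12 observations; assign midranks.
sorted (value, group): (7,X), (12,X), (13,Y), (18,Y), (20,Y), (22,Y), (25,X), (26,Y), (28,X), (28,Y), (30,Y), (32,Y)
ranks: 7->1, 12->2, 13->3, 18->4, 20->5, 22->6, 25->7, 26->8, 28->9.5, 28->9.5, 30->11, 32->12
Step 2: Rank sum for X: R1 = 1 + 2 + 7 + 9.5 = 19.5.
Step 3: U_X = R1 - n1(n1+1)/2 = 19.5 - 4*5/2 = 19.5 - 10 = 9.5.
       U_Y = n1*n2 - U_X = 32 - 9.5 = 22.5.
Step 4: Ties are present, so use the tie-corrected normal approximation (with continuity correction) for the p-value.
Step 5: p-value = 0.307332; compare to alpha = 0.05. fail to reject H0.

U_X = 9.5, p = 0.307332, fail to reject H0 at alpha = 0.05.


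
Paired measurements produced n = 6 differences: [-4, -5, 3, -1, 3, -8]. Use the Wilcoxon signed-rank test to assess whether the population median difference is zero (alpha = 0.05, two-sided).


Step 1: Drop any zero differences (none here) and take |d_i|.
|d| = [4, 5, 3, 1, 3, 8]
Step 2: Midrank |d_i| (ties get averaged ranks).
ranks: |4|->4, |5|->5, |3|->2.5, |1|->1, |3|->2.5, |8|->6
Step 3: Attach original signs; sum ranks with positive sign and with negative sign.
W+ = 2.5 + 2.5 = 5
W- = 4 + 5 + 1 + 6 = 16
(Check: W+ + W- = 21 should equal n(n+1)/2 = 21.)
Step 4: Test statistic W = min(W+, W-) = 5.
Step 5: Ties in |d|, so use the tie-corrected normal approximation.
        E[W] = n(n+1)/4 = 6*7/4 = 10.5.
        Tie groups: |d|=3 (t=2); sum(t^3 - t) = 6.
        Var[W] = n(n+1)(2n+1)/24 - sum(t^3-t)/48 = 546/24 - 6/48 = 22.625.
        z = (W - E[W]) / sqrt(Var[W]) = (5 - 10.5) / 4.7566 = -1.1563.
        Two-sided p = 2*Phi(z) = 0.247561.
Step 6: alpha = 0.05. fail to reject H0.

W+ = 5, W- = 16, W = min = 5, p = 0.247561, fail to reject H0.


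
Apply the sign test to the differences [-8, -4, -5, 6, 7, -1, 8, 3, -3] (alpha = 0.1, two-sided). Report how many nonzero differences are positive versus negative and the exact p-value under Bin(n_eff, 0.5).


Step 1: Discard zero differences. Original n = 9; n_eff = number of nonzero differences = 9.
Nonzero differences (with sign): -8, -4, -5, +6, +7, -1, +8, +3, -3
Step 2: Count signs: positive = 4, negative = 5.
Step 3: Under H0: P(positive) = 0.5, so the number of positives S ~ Bin(9, 0.5).
Step 4: Two-sided exact p-value = sum of Bin(9,0.5) probabilities at or below the observed probability = 1.000000.
Step 5: alpha = 0.1. fail to reject H0.

n_eff = 9, pos = 4, neg = 5, p = 1.000000, fail to reject H0.


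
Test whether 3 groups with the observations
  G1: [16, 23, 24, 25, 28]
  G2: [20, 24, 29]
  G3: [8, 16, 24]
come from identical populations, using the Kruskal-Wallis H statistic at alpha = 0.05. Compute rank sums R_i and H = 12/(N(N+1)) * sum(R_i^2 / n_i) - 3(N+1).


Step 1: Combine all N = 11 observations and assign midranks.
sorted (value, group, rank): (8,G3,1), (16,G1,2.5), (16,G3,2.5), (20,G2,4), (23,G1,5), (24,G1,7), (24,G2,7), (24,G3,7), (25,G1,9), (28,G1,10), (29,G2,11)
Step 2: Sum ranks within each group.
R_1 = 33.5 (n_1 = 5)
R_2 = 22 (n_2 = 3)
R_3 = 10.5 (n_3 = 3)
Step 3: H = 12/(N(N+1)) * sum(R_i^2/n_i) - 3(N+1)
     = 12/(11*12) * (33.5^2/5 + 22^2/3 + 10.5^2/3) - 3*12
     = 0.090909 * 422.533 - 36
     = 2.412121.
Step 4: Ties present; correction factor C = 1 - 30/(11^3 - 11) = 0.977273. Corrected H = 2.412121 / 0.977273 = 2.468217.
Step 5: Under H0, H ~ chi^2(2); p-value = 0.291094.
Step 6: alpha = 0.05. fail to reject H0.

H = 2.4682, df = 2, p = 0.291094, fail to reject H0.


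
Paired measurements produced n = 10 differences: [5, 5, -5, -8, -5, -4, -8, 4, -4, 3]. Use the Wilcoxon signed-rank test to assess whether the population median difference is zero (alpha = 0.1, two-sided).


Step 1: Drop any zero differences (none here) and take |d_i|.
|d| = [5, 5, 5, 8, 5, 4, 8, 4, 4, 3]
Step 2: Midrank |d_i| (ties get averaged ranks).
ranks: |5|->6.5, |5|->6.5, |5|->6.5, |8|->9.5, |5|->6.5, |4|->3, |8|->9.5, |4|->3, |4|->3, |3|->1
Step 3: Attach original signs; sum ranks with positive sign and with negative sign.
W+ = 6.5 + 6.5 + 3 + 1 = 17
W- = 6.5 + 9.5 + 6.5 + 3 + 9.5 + 3 = 38
(Check: W+ + W- = 55 should equal n(n+1)/2 = 55.)
Step 4: Test statistic W = min(W+, W-) = 17.
Step 5: Ties in |d|, so use the tie-corrected normal approximation.
        E[W] = n(n+1)/4 = 10*11/4 = 27.5.
        Tie groups: |d|=4 (t=3), |d|=5 (t=4), |d|=8 (t=2); sum(t^3 - t) = 90.
        Var[W] = n(n+1)(2n+1)/24 - sum(t^3-t)/48 = 2310/24 - 90/48 = 94.375.
        z = (W - E[W]) / sqrt(Var[W]) = (17 - 27.5) / 9.7147 = -1.0808.
        Two-sided p = 2*Phi(z) = 0.279769.
Step 6: alpha = 0.1. fail to reject H0.

W+ = 17, W- = 38, W = min = 17, p = 0.279769, fail to reject H0.


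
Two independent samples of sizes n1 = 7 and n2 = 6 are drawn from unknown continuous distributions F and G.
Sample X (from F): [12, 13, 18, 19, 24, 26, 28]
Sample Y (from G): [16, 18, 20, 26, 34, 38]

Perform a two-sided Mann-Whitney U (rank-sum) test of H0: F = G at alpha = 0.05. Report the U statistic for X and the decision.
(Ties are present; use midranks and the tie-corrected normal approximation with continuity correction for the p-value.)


Step 1: Combine and sort all 13 observations; assign midranks.
sorted (value, group): (12,X), (13,X), (16,Y), (18,X), (18,Y), (19,X), (20,Y), (24,X), (26,X), (26,Y), (28,X), (34,Y), (38,Y)
ranks: 12->1, 13->2, 16->3, 18->4.5, 18->4.5, 19->6, 20->7, 24->8, 26->9.5, 26->9.5, 28->11, 34->12, 38->13
Step 2: Rank sum for X: R1 = 1 + 2 + 4.5 + 6 + 8 + 9.5 + 11 = 42.
Step 3: U_X = R1 - n1(n1+1)/2 = 42 - 7*8/2 = 42 - 28 = 14.
       U_Y = n1*n2 - U_X = 42 - 14 = 28.
Step 4: Ties are present, so use the tie-corrected normal approximation (with continuity correction) for the p-value.
Step 5: p-value = 0.351785; compare to alpha = 0.05. fail to reject H0.

U_X = 14, p = 0.351785, fail to reject H0 at alpha = 0.05.


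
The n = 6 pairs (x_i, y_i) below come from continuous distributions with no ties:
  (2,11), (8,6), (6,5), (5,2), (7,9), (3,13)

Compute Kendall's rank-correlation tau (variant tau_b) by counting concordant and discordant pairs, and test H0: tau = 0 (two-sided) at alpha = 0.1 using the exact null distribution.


Step 1: Enumerate the 15 unordered pairs (i,j) with i<j and classify each by sign(x_j-x_i) * sign(y_j-y_i).
  (1,2):dx=+6,dy=-5->D; (1,3):dx=+4,dy=-6->D; (1,4):dx=+3,dy=-9->D; (1,5):dx=+5,dy=-2->D
  (1,6):dx=+1,dy=+2->C; (2,3):dx=-2,dy=-1->C; (2,4):dx=-3,dy=-4->C; (2,5):dx=-1,dy=+3->D
  (2,6):dx=-5,dy=+7->D; (3,4):dx=-1,dy=-3->C; (3,5):dx=+1,dy=+4->C; (3,6):dx=-3,dy=+8->D
  (4,5):dx=+2,dy=+7->C; (4,6):dx=-2,dy=+11->D; (5,6):dx=-4,dy=+4->D
Step 2: C = 6, D = 9, total pairs = 15.
Step 3: tau = (C - D)/(n(n-1)/2) = (6 - 9)/15 = -0.200000.
Step 4: Exact two-sided p-value (enumerate n! = 720 permutations of y under H0): p = 0.719444.
Step 5: alpha = 0.1. fail to reject H0.

tau_b = -0.2000 (C=6, D=9), p = 0.719444, fail to reject H0.


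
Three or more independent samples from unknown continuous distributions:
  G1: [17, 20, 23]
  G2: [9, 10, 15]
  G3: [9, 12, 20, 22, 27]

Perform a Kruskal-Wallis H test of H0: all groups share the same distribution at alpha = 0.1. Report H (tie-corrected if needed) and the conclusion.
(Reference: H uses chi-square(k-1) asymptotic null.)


Step 1: Combine all N = 11 observations and assign midranks.
sorted (value, group, rank): (9,G2,1.5), (9,G3,1.5), (10,G2,3), (12,G3,4), (15,G2,5), (17,G1,6), (20,G1,7.5), (20,G3,7.5), (22,G3,9), (23,G1,10), (27,G3,11)
Step 2: Sum ranks within each group.
R_1 = 23.5 (n_1 = 3)
R_2 = 9.5 (n_2 = 3)
R_3 = 33 (n_3 = 5)
Step 3: H = 12/(N(N+1)) * sum(R_i^2/n_i) - 3(N+1)
     = 12/(11*12) * (23.5^2/3 + 9.5^2/3 + 33^2/5) - 3*12
     = 0.090909 * 431.967 - 36
     = 3.269697.
Step 4: Ties present; correction factor C = 1 - 12/(11^3 - 11) = 0.990909. Corrected H = 3.269697 / 0.990909 = 3.299694.
Step 5: Under H0, H ~ chi^2(2); p-value = 0.192079.
Step 6: alpha = 0.1. fail to reject H0.

H = 3.2997, df = 2, p = 0.192079, fail to reject H0.


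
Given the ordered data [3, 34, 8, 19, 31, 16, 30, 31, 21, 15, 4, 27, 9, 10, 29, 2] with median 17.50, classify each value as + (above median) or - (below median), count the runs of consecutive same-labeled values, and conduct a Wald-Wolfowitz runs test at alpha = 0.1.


Step 1: Compute median = 17.50; label A = above, B = below.
Labels in order: BABAABAAABBABBAB  (n_A = 8, n_B = 8)
Step 2: Count runs R = 11.
Step 3: Under H0 (random ordering), E[R] = 2*n_A*n_B/(n_A+n_B) + 1 = 2*8*8/16 + 1 = 9.0000.
        Var[R] = 2*n_A*n_B*(2*n_A*n_B - n_A - n_B) / ((n_A+n_B)^2 * (n_A+n_B-1)) = 14336/3840 = 3.7333.
        SD[R] = 1.9322.
Step 4: Continuity-corrected z = (R - 0.5 - E[R]) / SD[R] = (11 - 0.5 - 9.0000) / 1.9322 = 0.7763.
Step 5: Two-sided p-value via normal approximation = 2*(1 - Phi(|z|)) = 0.437558.
Step 6: alpha = 0.1. fail to reject H0.

R = 11, z = 0.7763, p = 0.437558, fail to reject H0.


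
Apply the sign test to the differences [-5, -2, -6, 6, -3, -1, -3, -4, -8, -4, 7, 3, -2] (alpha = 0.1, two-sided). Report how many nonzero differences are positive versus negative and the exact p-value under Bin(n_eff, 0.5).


Step 1: Discard zero differences. Original n = 13; n_eff = number of nonzero differences = 13.
Nonzero differences (with sign): -5, -2, -6, +6, -3, -1, -3, -4, -8, -4, +7, +3, -2
Step 2: Count signs: positive = 3, negative = 10.
Step 3: Under H0: P(positive) = 0.5, so the number of positives S ~ Bin(13, 0.5).
Step 4: Two-sided exact p-value = sum of Bin(13,0.5) probabilities at or below the observed probability = 0.092285.
Step 5: alpha = 0.1. reject H0.

n_eff = 13, pos = 3, neg = 10, p = 0.092285, reject H0.


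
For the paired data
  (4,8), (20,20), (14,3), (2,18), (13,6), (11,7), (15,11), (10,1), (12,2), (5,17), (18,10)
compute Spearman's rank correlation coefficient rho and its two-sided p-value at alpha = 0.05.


Step 1: Rank x and y separately (midranks; no ties here).
rank(x): 4->2, 20->11, 14->8, 2->1, 13->7, 11->5, 15->9, 10->4, 12->6, 5->3, 18->10
rank(y): 8->6, 20->11, 3->3, 18->10, 6->4, 7->5, 11->8, 1->1, 2->2, 17->9, 10->7
Step 2: d_i = R_x(i) - R_y(i); compute d_i^2.
  (2-6)^2=16, (11-11)^2=0, (8-3)^2=25, (1-10)^2=81, (7-4)^2=9, (5-5)^2=0, (9-8)^2=1, (4-1)^2=9, (6-2)^2=16, (3-9)^2=36, (10-7)^2=9
sum(d^2) = 202.
Step 3: rho = 1 - 6*202 / (11*(11^2 - 1)) = 1 - 1212/1320 = 0.081818.
Step 4: Under H0, t = rho * sqrt((n-2)/(1-rho^2)) = 0.2463 ~ t(9).
Step 5: Two-sided p-value from the t-distribution with 9 df = 0.810990.
Step 6: alpha = 0.05. fail to reject H0.

rho = 0.0818, p = 0.810990, fail to reject H0 at alpha = 0.05.


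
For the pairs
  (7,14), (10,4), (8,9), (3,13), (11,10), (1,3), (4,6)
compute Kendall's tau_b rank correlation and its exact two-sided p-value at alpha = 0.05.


Step 1: Enumerate the 21 unordered pairs (i,j) with i<j and classify each by sign(x_j-x_i) * sign(y_j-y_i).
  (1,2):dx=+3,dy=-10->D; (1,3):dx=+1,dy=-5->D; (1,4):dx=-4,dy=-1->C; (1,5):dx=+4,dy=-4->D
  (1,6):dx=-6,dy=-11->C; (1,7):dx=-3,dy=-8->C; (2,3):dx=-2,dy=+5->D; (2,4):dx=-7,dy=+9->D
  (2,5):dx=+1,dy=+6->C; (2,6):dx=-9,dy=-1->C; (2,7):dx=-6,dy=+2->D; (3,4):dx=-5,dy=+4->D
  (3,5):dx=+3,dy=+1->C; (3,6):dx=-7,dy=-6->C; (3,7):dx=-4,dy=-3->C; (4,5):dx=+8,dy=-3->D
  (4,6):dx=-2,dy=-10->C; (4,7):dx=+1,dy=-7->D; (5,6):dx=-10,dy=-7->C; (5,7):dx=-7,dy=-4->C
  (6,7):dx=+3,dy=+3->C
Step 2: C = 12, D = 9, total pairs = 21.
Step 3: tau = (C - D)/(n(n-1)/2) = (12 - 9)/21 = 0.142857.
Step 4: Exact two-sided p-value (enumerate n! = 5040 permutations of y under H0): p = 0.772619.
Step 5: alpha = 0.05. fail to reject H0.

tau_b = 0.1429 (C=12, D=9), p = 0.772619, fail to reject H0.


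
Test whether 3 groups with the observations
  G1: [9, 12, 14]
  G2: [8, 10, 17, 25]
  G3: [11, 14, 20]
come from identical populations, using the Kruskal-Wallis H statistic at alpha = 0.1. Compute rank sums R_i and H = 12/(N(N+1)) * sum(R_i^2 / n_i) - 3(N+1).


Step 1: Combine all N = 10 observations and assign midranks.
sorted (value, group, rank): (8,G2,1), (9,G1,2), (10,G2,3), (11,G3,4), (12,G1,5), (14,G1,6.5), (14,G3,6.5), (17,G2,8), (20,G3,9), (25,G2,10)
Step 2: Sum ranks within each group.
R_1 = 13.5 (n_1 = 3)
R_2 = 22 (n_2 = 4)
R_3 = 19.5 (n_3 = 3)
Step 3: H = 12/(N(N+1)) * sum(R_i^2/n_i) - 3(N+1)
     = 12/(10*11) * (13.5^2/3 + 22^2/4 + 19.5^2/3) - 3*11
     = 0.109091 * 308.5 - 33
     = 0.654545.
Step 4: Ties present; correction factor C = 1 - 6/(10^3 - 10) = 0.993939. Corrected H = 0.654545 / 0.993939 = 0.658537.
Step 5: Under H0, H ~ chi^2(2); p-value = 0.719450.
Step 6: alpha = 0.1. fail to reject H0.

H = 0.6585, df = 2, p = 0.719450, fail to reject H0.


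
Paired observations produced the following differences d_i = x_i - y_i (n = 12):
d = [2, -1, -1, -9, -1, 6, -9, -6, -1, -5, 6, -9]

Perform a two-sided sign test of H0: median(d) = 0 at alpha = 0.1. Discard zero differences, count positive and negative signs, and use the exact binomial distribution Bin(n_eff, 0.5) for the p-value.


Step 1: Discard zero differences. Original n = 12; n_eff = number of nonzero differences = 12.
Nonzero differences (with sign): +2, -1, -1, -9, -1, +6, -9, -6, -1, -5, +6, -9
Step 2: Count signs: positive = 3, negative = 9.
Step 3: Under H0: P(positive) = 0.5, so the number of positives S ~ Bin(12, 0.5).
Step 4: Two-sided exact p-value = sum of Bin(12,0.5) probabilities at or below the observed probability = 0.145996.
Step 5: alpha = 0.1. fail to reject H0.

n_eff = 12, pos = 3, neg = 9, p = 0.145996, fail to reject H0.


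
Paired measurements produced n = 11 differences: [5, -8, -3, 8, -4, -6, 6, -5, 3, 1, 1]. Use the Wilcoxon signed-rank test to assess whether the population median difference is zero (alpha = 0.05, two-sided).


Step 1: Drop any zero differences (none here) and take |d_i|.
|d| = [5, 8, 3, 8, 4, 6, 6, 5, 3, 1, 1]
Step 2: Midrank |d_i| (ties get averaged ranks).
ranks: |5|->6.5, |8|->10.5, |3|->3.5, |8|->10.5, |4|->5, |6|->8.5, |6|->8.5, |5|->6.5, |3|->3.5, |1|->1.5, |1|->1.5
Step 3: Attach original signs; sum ranks with positive sign and with negative sign.
W+ = 6.5 + 10.5 + 8.5 + 3.5 + 1.5 + 1.5 = 32
W- = 10.5 + 3.5 + 5 + 8.5 + 6.5 = 34
(Check: W+ + W- = 66 should equal n(n+1)/2 = 66.)
Step 4: Test statistic W = min(W+, W-) = 32.
Step 5: Ties in |d|, so use the tie-corrected normal approximation.
        E[W] = n(n+1)/4 = 11*12/4 = 33.
        Tie groups: |d|=1 (t=2), |d|=3 (t=2), |d|=5 (t=2), |d|=6 (t=2), |d|=8 (t=2); sum(t^3 - t) = 30.
        Var[W] = n(n+1)(2n+1)/24 - sum(t^3-t)/48 = 3036/24 - 30/48 = 125.875.
        z = (W - E[W]) / sqrt(Var[W]) = (32 - 33) / 11.2194 = -0.0891.
        Two-sided p = 2*Phi(z) = 0.928978.
Step 6: alpha = 0.05. fail to reject H0.

W+ = 32, W- = 34, W = min = 32, p = 0.928978, fail to reject H0.


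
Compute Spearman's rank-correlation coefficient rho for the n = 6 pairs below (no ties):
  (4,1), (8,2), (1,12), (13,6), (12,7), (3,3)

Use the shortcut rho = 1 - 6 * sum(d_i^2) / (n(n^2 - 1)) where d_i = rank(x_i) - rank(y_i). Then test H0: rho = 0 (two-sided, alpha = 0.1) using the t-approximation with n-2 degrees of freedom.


Step 1: Rank x and y separately (midranks; no ties here).
rank(x): 4->3, 8->4, 1->1, 13->6, 12->5, 3->2
rank(y): 1->1, 2->2, 12->6, 6->4, 7->5, 3->3
Step 2: d_i = R_x(i) - R_y(i); compute d_i^2.
  (3-1)^2=4, (4-2)^2=4, (1-6)^2=25, (6-4)^2=4, (5-5)^2=0, (2-3)^2=1
sum(d^2) = 38.
Step 3: rho = 1 - 6*38 / (6*(6^2 - 1)) = 1 - 228/210 = -0.085714.
Step 4: Under H0, t = rho * sqrt((n-2)/(1-rho^2)) = -0.1721 ~ t(4).
Step 5: Two-sided p-value from the t-distribution with 4 df = 0.871743.
Step 6: alpha = 0.1. fail to reject H0.

rho = -0.0857, p = 0.871743, fail to reject H0 at alpha = 0.1.


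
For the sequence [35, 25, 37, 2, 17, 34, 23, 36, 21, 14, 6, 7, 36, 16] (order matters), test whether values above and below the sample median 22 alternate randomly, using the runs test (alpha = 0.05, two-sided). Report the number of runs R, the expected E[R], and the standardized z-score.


Step 1: Compute median = 22; label A = above, B = below.
Labels in order: AAABBAAABBBBAB  (n_A = 7, n_B = 7)
Step 2: Count runs R = 6.
Step 3: Under H0 (random ordering), E[R] = 2*n_A*n_B/(n_A+n_B) + 1 = 2*7*7/14 + 1 = 8.0000.
        Var[R] = 2*n_A*n_B*(2*n_A*n_B - n_A - n_B) / ((n_A+n_B)^2 * (n_A+n_B-1)) = 8232/2548 = 3.2308.
        SD[R] = 1.7974.
Step 4: Continuity-corrected z = (R + 0.5 - E[R]) / SD[R] = (6 + 0.5 - 8.0000) / 1.7974 = -0.8345.
Step 5: Two-sided p-value via normal approximation = 2*(1 - Phi(|z|)) = 0.403986.
Step 6: alpha = 0.05. fail to reject H0.

R = 6, z = -0.8345, p = 0.403986, fail to reject H0.


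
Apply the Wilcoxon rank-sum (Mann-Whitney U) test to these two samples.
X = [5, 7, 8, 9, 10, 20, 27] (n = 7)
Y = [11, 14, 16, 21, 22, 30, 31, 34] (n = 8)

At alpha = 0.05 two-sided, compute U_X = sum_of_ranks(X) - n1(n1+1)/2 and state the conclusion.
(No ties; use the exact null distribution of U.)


Step 1: Combine and sort all 15 observations; assign midranks.
sorted (value, group): (5,X), (7,X), (8,X), (9,X), (10,X), (11,Y), (14,Y), (16,Y), (20,X), (21,Y), (22,Y), (27,X), (30,Y), (31,Y), (34,Y)
ranks: 5->1, 7->2, 8->3, 9->4, 10->5, 11->6, 14->7, 16->8, 20->9, 21->10, 22->11, 27->12, 30->13, 31->14, 34->15
Step 2: Rank sum for X: R1 = 1 + 2 + 3 + 4 + 5 + 9 + 12 = 36.
Step 3: U_X = R1 - n1(n1+1)/2 = 36 - 7*8/2 = 36 - 28 = 8.
       U_Y = n1*n2 - U_X = 56 - 8 = 48.
Step 4: No ties, so the exact null distribution of U (based on enumerating the C(15,7) = 6435 equally likely rank assignments) gives the two-sided p-value.
Step 5: p-value = 0.020513; compare to alpha = 0.05. reject H0.

U_X = 8, p = 0.020513, reject H0 at alpha = 0.05.


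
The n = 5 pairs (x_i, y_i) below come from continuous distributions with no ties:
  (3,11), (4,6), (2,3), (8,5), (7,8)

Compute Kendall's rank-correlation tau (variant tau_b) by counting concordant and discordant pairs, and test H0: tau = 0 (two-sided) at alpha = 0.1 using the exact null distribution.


Step 1: Enumerate the 10 unordered pairs (i,j) with i<j and classify each by sign(x_j-x_i) * sign(y_j-y_i).
  (1,2):dx=+1,dy=-5->D; (1,3):dx=-1,dy=-8->C; (1,4):dx=+5,dy=-6->D; (1,5):dx=+4,dy=-3->D
  (2,3):dx=-2,dy=-3->C; (2,4):dx=+4,dy=-1->D; (2,5):dx=+3,dy=+2->C; (3,4):dx=+6,dy=+2->C
  (3,5):dx=+5,dy=+5->C; (4,5):dx=-1,dy=+3->D
Step 2: C = 5, D = 5, total pairs = 10.
Step 3: tau = (C - D)/(n(n-1)/2) = (5 - 5)/10 = 0.000000.
Step 4: Exact two-sided p-value (enumerate n! = 120 permutations of y under H0): p = 1.000000.
Step 5: alpha = 0.1. fail to reject H0.

tau_b = 0.0000 (C=5, D=5), p = 1.000000, fail to reject H0.


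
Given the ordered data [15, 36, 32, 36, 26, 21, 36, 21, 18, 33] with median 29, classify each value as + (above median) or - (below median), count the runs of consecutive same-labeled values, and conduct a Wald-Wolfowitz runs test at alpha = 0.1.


Step 1: Compute median = 29; label A = above, B = below.
Labels in order: BAAABBABBA  (n_A = 5, n_B = 5)
Step 2: Count runs R = 6.
Step 3: Under H0 (random ordering), E[R] = 2*n_A*n_B/(n_A+n_B) + 1 = 2*5*5/10 + 1 = 6.0000.
        Var[R] = 2*n_A*n_B*(2*n_A*n_B - n_A - n_B) / ((n_A+n_B)^2 * (n_A+n_B-1)) = 2000/900 = 2.2222.
        SD[R] = 1.4907.
Step 4: R = E[R], so z = 0 with no continuity correction.
Step 5: Two-sided p-value via normal approximation = 2*(1 - Phi(|z|)) = 1.000000.
Step 6: alpha = 0.1. fail to reject H0.

R = 6, z = 0.0000, p = 1.000000, fail to reject H0.


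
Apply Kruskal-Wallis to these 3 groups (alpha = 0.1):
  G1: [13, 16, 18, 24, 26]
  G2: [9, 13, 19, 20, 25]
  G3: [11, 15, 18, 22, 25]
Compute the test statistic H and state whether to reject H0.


Step 1: Combine all N = 15 observations and assign midranks.
sorted (value, group, rank): (9,G2,1), (11,G3,2), (13,G1,3.5), (13,G2,3.5), (15,G3,5), (16,G1,6), (18,G1,7.5), (18,G3,7.5), (19,G2,9), (20,G2,10), (22,G3,11), (24,G1,12), (25,G2,13.5), (25,G3,13.5), (26,G1,15)
Step 2: Sum ranks within each group.
R_1 = 44 (n_1 = 5)
R_2 = 37 (n_2 = 5)
R_3 = 39 (n_3 = 5)
Step 3: H = 12/(N(N+1)) * sum(R_i^2/n_i) - 3(N+1)
     = 12/(15*16) * (44^2/5 + 37^2/5 + 39^2/5) - 3*16
     = 0.050000 * 965.2 - 48
     = 0.260000.
Step 4: Ties present; correction factor C = 1 - 18/(15^3 - 15) = 0.994643. Corrected H = 0.260000 / 0.994643 = 0.261400.
Step 5: Under H0, H ~ chi^2(2); p-value = 0.877481.
Step 6: alpha = 0.1. fail to reject H0.

H = 0.2614, df = 2, p = 0.877481, fail to reject H0.


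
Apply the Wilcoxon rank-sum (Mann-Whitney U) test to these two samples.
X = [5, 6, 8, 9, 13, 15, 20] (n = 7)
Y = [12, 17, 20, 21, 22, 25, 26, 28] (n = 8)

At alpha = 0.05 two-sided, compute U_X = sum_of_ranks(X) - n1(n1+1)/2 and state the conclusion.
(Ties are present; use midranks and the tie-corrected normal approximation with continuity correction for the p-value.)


Step 1: Combine and sort all 15 observations; assign midranks.
sorted (value, group): (5,X), (6,X), (8,X), (9,X), (12,Y), (13,X), (15,X), (17,Y), (20,X), (20,Y), (21,Y), (22,Y), (25,Y), (26,Y), (28,Y)
ranks: 5->1, 6->2, 8->3, 9->4, 12->5, 13->6, 15->7, 17->8, 20->9.5, 20->9.5, 21->11, 22->12, 25->13, 26->14, 28->15
Step 2: Rank sum for X: R1 = 1 + 2 + 3 + 4 + 6 + 7 + 9.5 = 32.5.
Step 3: U_X = R1 - n1(n1+1)/2 = 32.5 - 7*8/2 = 32.5 - 28 = 4.5.
       U_Y = n1*n2 - U_X = 56 - 4.5 = 51.5.
Step 4: Ties are present, so use the tie-corrected normal approximation (with continuity correction) for the p-value.
Step 5: p-value = 0.007719; compare to alpha = 0.05. reject H0.

U_X = 4.5, p = 0.007719, reject H0 at alpha = 0.05.


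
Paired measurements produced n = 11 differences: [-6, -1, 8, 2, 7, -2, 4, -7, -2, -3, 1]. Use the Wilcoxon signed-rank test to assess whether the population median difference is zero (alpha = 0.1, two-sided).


Step 1: Drop any zero differences (none here) and take |d_i|.
|d| = [6, 1, 8, 2, 7, 2, 4, 7, 2, 3, 1]
Step 2: Midrank |d_i| (ties get averaged ranks).
ranks: |6|->8, |1|->1.5, |8|->11, |2|->4, |7|->9.5, |2|->4, |4|->7, |7|->9.5, |2|->4, |3|->6, |1|->1.5
Step 3: Attach original signs; sum ranks with positive sign and with negative sign.
W+ = 11 + 4 + 9.5 + 7 + 1.5 = 33
W- = 8 + 1.5 + 4 + 9.5 + 4 + 6 = 33
(Check: W+ + W- = 66 should equal n(n+1)/2 = 66.)
Step 4: Test statistic W = min(W+, W-) = 33.
Step 5: Ties in |d|, so use the tie-corrected normal approximation.
        E[W] = n(n+1)/4 = 11*12/4 = 33.
        Tie groups: |d|=1 (t=2), |d|=2 (t=3), |d|=7 (t=2); sum(t^3 - t) = 36.
        Var[W] = n(n+1)(2n+1)/24 - sum(t^3-t)/48 = 3036/24 - 36/48 = 125.75.
        z = (W - E[W]) / sqrt(Var[W]) = (33 - 33) / 11.2138 = 0.0000.
        Two-sided p = 2*Phi(z) = 1.000000.
Step 6: alpha = 0.1. fail to reject H0.

W+ = 33, W- = 33, W = min = 33, p = 1.000000, fail to reject H0.


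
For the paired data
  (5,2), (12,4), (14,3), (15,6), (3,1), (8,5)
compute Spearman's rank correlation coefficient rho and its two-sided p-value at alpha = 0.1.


Step 1: Rank x and y separately (midranks; no ties here).
rank(x): 5->2, 12->4, 14->5, 15->6, 3->1, 8->3
rank(y): 2->2, 4->4, 3->3, 6->6, 1->1, 5->5
Step 2: d_i = R_x(i) - R_y(i); compute d_i^2.
  (2-2)^2=0, (4-4)^2=0, (5-3)^2=4, (6-6)^2=0, (1-1)^2=0, (3-5)^2=4
sum(d^2) = 8.
Step 3: rho = 1 - 6*8 / (6*(6^2 - 1)) = 1 - 48/210 = 0.771429.
Step 4: Under H0, t = rho * sqrt((n-2)/(1-rho^2)) = 2.4247 ~ t(4).
Step 5: Two-sided p-value from the t-distribution with 4 df = 0.072397.
Step 6: alpha = 0.1. reject H0.

rho = 0.7714, p = 0.072397, reject H0 at alpha = 0.1.


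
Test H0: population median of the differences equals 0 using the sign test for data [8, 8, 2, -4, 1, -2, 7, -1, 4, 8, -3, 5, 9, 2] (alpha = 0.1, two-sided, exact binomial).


Step 1: Discard zero differences. Original n = 14; n_eff = number of nonzero differences = 14.
Nonzero differences (with sign): +8, +8, +2, -4, +1, -2, +7, -1, +4, +8, -3, +5, +9, +2
Step 2: Count signs: positive = 10, negative = 4.
Step 3: Under H0: P(positive) = 0.5, so the number of positives S ~ Bin(14, 0.5).
Step 4: Two-sided exact p-value = sum of Bin(14,0.5) probabilities at or below the observed probability = 0.179565.
Step 5: alpha = 0.1. fail to reject H0.

n_eff = 14, pos = 10, neg = 4, p = 0.179565, fail to reject H0.


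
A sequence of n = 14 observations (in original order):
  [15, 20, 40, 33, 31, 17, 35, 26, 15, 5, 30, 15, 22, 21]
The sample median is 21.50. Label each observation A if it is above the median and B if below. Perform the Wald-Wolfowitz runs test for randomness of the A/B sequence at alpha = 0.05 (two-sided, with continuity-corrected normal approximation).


Step 1: Compute median = 21.50; label A = above, B = below.
Labels in order: BBAAABAABBABAB  (n_A = 7, n_B = 7)
Step 2: Count runs R = 9.
Step 3: Under H0 (random ordering), E[R] = 2*n_A*n_B/(n_A+n_B) + 1 = 2*7*7/14 + 1 = 8.0000.
        Var[R] = 2*n_A*n_B*(2*n_A*n_B - n_A - n_B) / ((n_A+n_B)^2 * (n_A+n_B-1)) = 8232/2548 = 3.2308.
        SD[R] = 1.7974.
Step 4: Continuity-corrected z = (R - 0.5 - E[R]) / SD[R] = (9 - 0.5 - 8.0000) / 1.7974 = 0.2782.
Step 5: Two-sided p-value via normal approximation = 2*(1 - Phi(|z|)) = 0.780879.
Step 6: alpha = 0.05. fail to reject H0.

R = 9, z = 0.2782, p = 0.780879, fail to reject H0.


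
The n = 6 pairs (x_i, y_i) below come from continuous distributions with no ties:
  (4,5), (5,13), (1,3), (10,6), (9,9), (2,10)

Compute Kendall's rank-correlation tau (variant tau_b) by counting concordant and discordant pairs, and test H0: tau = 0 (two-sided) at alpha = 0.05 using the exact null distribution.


Step 1: Enumerate the 15 unordered pairs (i,j) with i<j and classify each by sign(x_j-x_i) * sign(y_j-y_i).
  (1,2):dx=+1,dy=+8->C; (1,3):dx=-3,dy=-2->C; (1,4):dx=+6,dy=+1->C; (1,5):dx=+5,dy=+4->C
  (1,6):dx=-2,dy=+5->D; (2,3):dx=-4,dy=-10->C; (2,4):dx=+5,dy=-7->D; (2,5):dx=+4,dy=-4->D
  (2,6):dx=-3,dy=-3->C; (3,4):dx=+9,dy=+3->C; (3,5):dx=+8,dy=+6->C; (3,6):dx=+1,dy=+7->C
  (4,5):dx=-1,dy=+3->D; (4,6):dx=-8,dy=+4->D; (5,6):dx=-7,dy=+1->D
Step 2: C = 9, D = 6, total pairs = 15.
Step 3: tau = (C - D)/(n(n-1)/2) = (9 - 6)/15 = 0.200000.
Step 4: Exact two-sided p-value (enumerate n! = 720 permutations of y under H0): p = 0.719444.
Step 5: alpha = 0.05. fail to reject H0.

tau_b = 0.2000 (C=9, D=6), p = 0.719444, fail to reject H0.


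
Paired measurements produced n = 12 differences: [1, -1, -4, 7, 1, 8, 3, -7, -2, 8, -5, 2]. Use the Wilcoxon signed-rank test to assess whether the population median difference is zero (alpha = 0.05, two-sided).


Step 1: Drop any zero differences (none here) and take |d_i|.
|d| = [1, 1, 4, 7, 1, 8, 3, 7, 2, 8, 5, 2]
Step 2: Midrank |d_i| (ties get averaged ranks).
ranks: |1|->2, |1|->2, |4|->7, |7|->9.5, |1|->2, |8|->11.5, |3|->6, |7|->9.5, |2|->4.5, |8|->11.5, |5|->8, |2|->4.5
Step 3: Attach original signs; sum ranks with positive sign and with negative sign.
W+ = 2 + 9.5 + 2 + 11.5 + 6 + 11.5 + 4.5 = 47
W- = 2 + 7 + 9.5 + 4.5 + 8 = 31
(Check: W+ + W- = 78 should equal n(n+1)/2 = 78.)
Step 4: Test statistic W = min(W+, W-) = 31.
Step 5: Ties in |d|, so use the tie-corrected normal approximation.
        E[W] = n(n+1)/4 = 12*13/4 = 39.
        Tie groups: |d|=1 (t=3), |d|=2 (t=2), |d|=7 (t=2), |d|=8 (t=2); sum(t^3 - t) = 42.
        Var[W] = n(n+1)(2n+1)/24 - sum(t^3-t)/48 = 3900/24 - 42/48 = 161.625.
        z = (W - E[W]) / sqrt(Var[W]) = (31 - 39) / 12.7132 = -0.6293.
        Two-sided p = 2*Phi(z) = 0.529174.
Step 6: alpha = 0.05. fail to reject H0.

W+ = 47, W- = 31, W = min = 31, p = 0.529174, fail to reject H0.


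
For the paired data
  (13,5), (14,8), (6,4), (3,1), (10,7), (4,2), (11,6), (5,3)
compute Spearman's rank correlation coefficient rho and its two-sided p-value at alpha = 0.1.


Step 1: Rank x and y separately (midranks; no ties here).
rank(x): 13->7, 14->8, 6->4, 3->1, 10->5, 4->2, 11->6, 5->3
rank(y): 5->5, 8->8, 4->4, 1->1, 7->7, 2->2, 6->6, 3->3
Step 2: d_i = R_x(i) - R_y(i); compute d_i^2.
  (7-5)^2=4, (8-8)^2=0, (4-4)^2=0, (1-1)^2=0, (5-7)^2=4, (2-2)^2=0, (6-6)^2=0, (3-3)^2=0
sum(d^2) = 8.
Step 3: rho = 1 - 6*8 / (8*(8^2 - 1)) = 1 - 48/504 = 0.904762.
Step 4: Under H0, t = rho * sqrt((n-2)/(1-rho^2)) = 5.2034 ~ t(6).
Step 5: Two-sided p-value from the t-distribution with 6 df = 0.002008.
Step 6: alpha = 0.1. reject H0.

rho = 0.9048, p = 0.002008, reject H0 at alpha = 0.1.


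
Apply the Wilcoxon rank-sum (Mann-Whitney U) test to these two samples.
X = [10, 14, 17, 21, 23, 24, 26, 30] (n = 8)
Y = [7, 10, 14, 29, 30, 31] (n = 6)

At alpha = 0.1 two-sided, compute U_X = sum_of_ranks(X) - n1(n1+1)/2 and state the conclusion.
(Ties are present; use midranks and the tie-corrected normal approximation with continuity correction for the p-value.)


Step 1: Combine and sort all 14 observations; assign midranks.
sorted (value, group): (7,Y), (10,X), (10,Y), (14,X), (14,Y), (17,X), (21,X), (23,X), (24,X), (26,X), (29,Y), (30,X), (30,Y), (31,Y)
ranks: 7->1, 10->2.5, 10->2.5, 14->4.5, 14->4.5, 17->6, 21->7, 23->8, 24->9, 26->10, 29->11, 30->12.5, 30->12.5, 31->14
Step 2: Rank sum for X: R1 = 2.5 + 4.5 + 6 + 7 + 8 + 9 + 10 + 12.5 = 59.5.
Step 3: U_X = R1 - n1(n1+1)/2 = 59.5 - 8*9/2 = 59.5 - 36 = 23.5.
       U_Y = n1*n2 - U_X = 48 - 23.5 = 24.5.
Step 4: Ties are present, so use the tie-corrected normal approximation (with continuity correction) for the p-value.
Step 5: p-value = 1.000000; compare to alpha = 0.1. fail to reject H0.

U_X = 23.5, p = 1.000000, fail to reject H0 at alpha = 0.1.


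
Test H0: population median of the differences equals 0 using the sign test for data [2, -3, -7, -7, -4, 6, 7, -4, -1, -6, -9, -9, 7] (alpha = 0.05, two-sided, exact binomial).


Step 1: Discard zero differences. Original n = 13; n_eff = number of nonzero differences = 13.
Nonzero differences (with sign): +2, -3, -7, -7, -4, +6, +7, -4, -1, -6, -9, -9, +7
Step 2: Count signs: positive = 4, negative = 9.
Step 3: Under H0: P(positive) = 0.5, so the number of positives S ~ Bin(13, 0.5).
Step 4: Two-sided exact p-value = sum of Bin(13,0.5) probabilities at or below the observed probability = 0.266846.
Step 5: alpha = 0.05. fail to reject H0.

n_eff = 13, pos = 4, neg = 9, p = 0.266846, fail to reject H0.


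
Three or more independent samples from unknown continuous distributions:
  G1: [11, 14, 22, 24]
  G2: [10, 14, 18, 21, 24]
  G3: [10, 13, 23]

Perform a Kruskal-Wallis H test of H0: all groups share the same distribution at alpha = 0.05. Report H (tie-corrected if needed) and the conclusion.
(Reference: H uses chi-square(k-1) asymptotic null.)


Step 1: Combine all N = 12 observations and assign midranks.
sorted (value, group, rank): (10,G2,1.5), (10,G3,1.5), (11,G1,3), (13,G3,4), (14,G1,5.5), (14,G2,5.5), (18,G2,7), (21,G2,8), (22,G1,9), (23,G3,10), (24,G1,11.5), (24,G2,11.5)
Step 2: Sum ranks within each group.
R_1 = 29 (n_1 = 4)
R_2 = 33.5 (n_2 = 5)
R_3 = 15.5 (n_3 = 3)
Step 3: H = 12/(N(N+1)) * sum(R_i^2/n_i) - 3(N+1)
     = 12/(12*13) * (29^2/4 + 33.5^2/5 + 15.5^2/3) - 3*13
     = 0.076923 * 514.783 - 39
     = 0.598718.
Step 4: Ties present; correction factor C = 1 - 18/(12^3 - 12) = 0.989510. Corrected H = 0.598718 / 0.989510 = 0.605065.
Step 5: Under H0, H ~ chi^2(2); p-value = 0.738945.
Step 6: alpha = 0.05. fail to reject H0.

H = 0.6051, df = 2, p = 0.738945, fail to reject H0.


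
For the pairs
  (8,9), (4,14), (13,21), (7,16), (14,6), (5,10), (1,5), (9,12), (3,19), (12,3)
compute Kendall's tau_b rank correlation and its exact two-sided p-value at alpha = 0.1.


Step 1: Enumerate the 45 unordered pairs (i,j) with i<j and classify each by sign(x_j-x_i) * sign(y_j-y_i).
  (1,2):dx=-4,dy=+5->D; (1,3):dx=+5,dy=+12->C; (1,4):dx=-1,dy=+7->D; (1,5):dx=+6,dy=-3->D
  (1,6):dx=-3,dy=+1->D; (1,7):dx=-7,dy=-4->C; (1,8):dx=+1,dy=+3->C; (1,9):dx=-5,dy=+10->D
  (1,10):dx=+4,dy=-6->D; (2,3):dx=+9,dy=+7->C; (2,4):dx=+3,dy=+2->C; (2,5):dx=+10,dy=-8->D
  (2,6):dx=+1,dy=-4->D; (2,7):dx=-3,dy=-9->C; (2,8):dx=+5,dy=-2->D; (2,9):dx=-1,dy=+5->D
  (2,10):dx=+8,dy=-11->D; (3,4):dx=-6,dy=-5->C; (3,5):dx=+1,dy=-15->D; (3,6):dx=-8,dy=-11->C
  (3,7):dx=-12,dy=-16->C; (3,8):dx=-4,dy=-9->C; (3,9):dx=-10,dy=-2->C; (3,10):dx=-1,dy=-18->C
  (4,5):dx=+7,dy=-10->D; (4,6):dx=-2,dy=-6->C; (4,7):dx=-6,dy=-11->C; (4,8):dx=+2,dy=-4->D
  (4,9):dx=-4,dy=+3->D; (4,10):dx=+5,dy=-13->D; (5,6):dx=-9,dy=+4->D; (5,7):dx=-13,dy=-1->C
  (5,8):dx=-5,dy=+6->D; (5,9):dx=-11,dy=+13->D; (5,10):dx=-2,dy=-3->C; (6,7):dx=-4,dy=-5->C
  (6,8):dx=+4,dy=+2->C; (6,9):dx=-2,dy=+9->D; (6,10):dx=+7,dy=-7->D; (7,8):dx=+8,dy=+7->C
  (7,9):dx=+2,dy=+14->C; (7,10):dx=+11,dy=-2->D; (8,9):dx=-6,dy=+7->D; (8,10):dx=+3,dy=-9->D
  (9,10):dx=+9,dy=-16->D
Step 2: C = 20, D = 25, total pairs = 45.
Step 3: tau = (C - D)/(n(n-1)/2) = (20 - 25)/45 = -0.111111.
Step 4: Exact two-sided p-value (enumerate n! = 3628800 permutations of y under H0): p = 0.727490.
Step 5: alpha = 0.1. fail to reject H0.

tau_b = -0.1111 (C=20, D=25), p = 0.727490, fail to reject H0.


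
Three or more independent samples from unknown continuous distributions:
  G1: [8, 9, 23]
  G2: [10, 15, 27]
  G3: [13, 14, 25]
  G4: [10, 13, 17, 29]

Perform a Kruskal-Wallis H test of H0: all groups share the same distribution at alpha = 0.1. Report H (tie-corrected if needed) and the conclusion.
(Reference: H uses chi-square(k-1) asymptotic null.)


Step 1: Combine all N = 13 observations and assign midranks.
sorted (value, group, rank): (8,G1,1), (9,G1,2), (10,G2,3.5), (10,G4,3.5), (13,G3,5.5), (13,G4,5.5), (14,G3,7), (15,G2,8), (17,G4,9), (23,G1,10), (25,G3,11), (27,G2,12), (29,G4,13)
Step 2: Sum ranks within each group.
R_1 = 13 (n_1 = 3)
R_2 = 23.5 (n_2 = 3)
R_3 = 23.5 (n_3 = 3)
R_4 = 31 (n_4 = 4)
Step 3: H = 12/(N(N+1)) * sum(R_i^2/n_i) - 3(N+1)
     = 12/(13*14) * (13^2/3 + 23.5^2/3 + 23.5^2/3 + 31^2/4) - 3*14
     = 0.065934 * 664.75 - 42
     = 1.829670.
Step 4: Ties present; correction factor C = 1 - 12/(13^3 - 13) = 0.994505. Corrected H = 1.829670 / 0.994505 = 1.839779.
Step 5: Under H0, H ~ chi^2(3); p-value = 0.606317.
Step 6: alpha = 0.1. fail to reject H0.

H = 1.8398, df = 3, p = 0.606317, fail to reject H0.


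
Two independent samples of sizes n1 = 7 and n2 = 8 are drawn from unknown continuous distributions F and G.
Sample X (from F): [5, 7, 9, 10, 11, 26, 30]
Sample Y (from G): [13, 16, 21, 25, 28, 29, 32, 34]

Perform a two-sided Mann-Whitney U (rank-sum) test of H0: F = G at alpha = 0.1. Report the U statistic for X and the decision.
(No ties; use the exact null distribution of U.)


Step 1: Combine and sort all 15 observations; assign midranks.
sorted (value, group): (5,X), (7,X), (9,X), (10,X), (11,X), (13,Y), (16,Y), (21,Y), (25,Y), (26,X), (28,Y), (29,Y), (30,X), (32,Y), (34,Y)
ranks: 5->1, 7->2, 9->3, 10->4, 11->5, 13->6, 16->7, 21->8, 25->9, 26->10, 28->11, 29->12, 30->13, 32->14, 34->15
Step 2: Rank sum for X: R1 = 1 + 2 + 3 + 4 + 5 + 10 + 13 = 38.
Step 3: U_X = R1 - n1(n1+1)/2 = 38 - 7*8/2 = 38 - 28 = 10.
       U_Y = n1*n2 - U_X = 56 - 10 = 46.
Step 4: No ties, so the exact null distribution of U (based on enumerating the C(15,7) = 6435 equally likely rank assignments) gives the two-sided p-value.
Step 5: p-value = 0.040093; compare to alpha = 0.1. reject H0.

U_X = 10, p = 0.040093, reject H0 at alpha = 0.1.


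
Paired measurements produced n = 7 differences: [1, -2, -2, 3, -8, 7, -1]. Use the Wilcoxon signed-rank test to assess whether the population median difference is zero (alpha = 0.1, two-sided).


Step 1: Drop any zero differences (none here) and take |d_i|.
|d| = [1, 2, 2, 3, 8, 7, 1]
Step 2: Midrank |d_i| (ties get averaged ranks).
ranks: |1|->1.5, |2|->3.5, |2|->3.5, |3|->5, |8|->7, |7|->6, |1|->1.5
Step 3: Attach original signs; sum ranks with positive sign and with negative sign.
W+ = 1.5 + 5 + 6 = 12.5
W- = 3.5 + 3.5 + 7 + 1.5 = 15.5
(Check: W+ + W- = 28 should equal n(n+1)/2 = 28.)
Step 4: Test statistic W = min(W+, W-) = 12.5.
Step 5: Ties in |d|, so use the tie-corrected normal approximation.
        E[W] = n(n+1)/4 = 7*8/4 = 14.
        Tie groups: |d|=1 (t=2), |d|=2 (t=2); sum(t^3 - t) = 12.
        Var[W] = n(n+1)(2n+1)/24 - sum(t^3-t)/48 = 840/24 - 12/48 = 34.75.
        z = (W - E[W]) / sqrt(Var[W]) = (12.5 - 14) / 5.8949 = -0.2545.
        Two-sided p = 2*Phi(z) = 0.799143.
Step 6: alpha = 0.1. fail to reject H0.

W+ = 12.5, W- = 15.5, W = min = 12.5, p = 0.799143, fail to reject H0.


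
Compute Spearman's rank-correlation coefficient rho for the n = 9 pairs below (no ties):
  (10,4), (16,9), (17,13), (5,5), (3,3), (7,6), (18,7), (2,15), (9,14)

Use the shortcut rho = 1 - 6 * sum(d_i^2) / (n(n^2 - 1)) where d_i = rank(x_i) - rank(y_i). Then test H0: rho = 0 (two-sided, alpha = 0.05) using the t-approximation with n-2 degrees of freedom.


Step 1: Rank x and y separately (midranks; no ties here).
rank(x): 10->6, 16->7, 17->8, 5->3, 3->2, 7->4, 18->9, 2->1, 9->5
rank(y): 4->2, 9->6, 13->7, 5->3, 3->1, 6->4, 7->5, 15->9, 14->8
Step 2: d_i = R_x(i) - R_y(i); compute d_i^2.
  (6-2)^2=16, (7-6)^2=1, (8-7)^2=1, (3-3)^2=0, (2-1)^2=1, (4-4)^2=0, (9-5)^2=16, (1-9)^2=64, (5-8)^2=9
sum(d^2) = 108.
Step 3: rho = 1 - 6*108 / (9*(9^2 - 1)) = 1 - 648/720 = 0.100000.
Step 4: Under H0, t = rho * sqrt((n-2)/(1-rho^2)) = 0.2659 ~ t(7).
Step 5: Two-sided p-value from the t-distribution with 7 df = 0.797972.
Step 6: alpha = 0.05. fail to reject H0.

rho = 0.1000, p = 0.797972, fail to reject H0 at alpha = 0.05.


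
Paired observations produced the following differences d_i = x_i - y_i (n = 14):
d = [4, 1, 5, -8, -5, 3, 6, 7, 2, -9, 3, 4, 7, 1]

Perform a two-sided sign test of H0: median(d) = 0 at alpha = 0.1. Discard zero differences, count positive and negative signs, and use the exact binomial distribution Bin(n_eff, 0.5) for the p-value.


Step 1: Discard zero differences. Original n = 14; n_eff = number of nonzero differences = 14.
Nonzero differences (with sign): +4, +1, +5, -8, -5, +3, +6, +7, +2, -9, +3, +4, +7, +1
Step 2: Count signs: positive = 11, negative = 3.
Step 3: Under H0: P(positive) = 0.5, so the number of positives S ~ Bin(14, 0.5).
Step 4: Two-sided exact p-value = sum of Bin(14,0.5) probabilities at or below the observed probability = 0.057373.
Step 5: alpha = 0.1. reject H0.

n_eff = 14, pos = 11, neg = 3, p = 0.057373, reject H0.
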